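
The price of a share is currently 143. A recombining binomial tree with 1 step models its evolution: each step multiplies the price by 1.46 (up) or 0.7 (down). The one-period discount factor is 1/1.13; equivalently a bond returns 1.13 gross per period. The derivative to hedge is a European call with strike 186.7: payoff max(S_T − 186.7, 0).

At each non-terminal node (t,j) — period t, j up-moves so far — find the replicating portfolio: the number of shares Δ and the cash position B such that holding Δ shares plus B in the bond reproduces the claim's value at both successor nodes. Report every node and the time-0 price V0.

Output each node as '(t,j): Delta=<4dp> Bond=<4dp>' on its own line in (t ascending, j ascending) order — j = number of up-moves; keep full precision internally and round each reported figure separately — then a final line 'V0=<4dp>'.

(0,0): Delta=0.2032 Bond=-17.9972
V0=11.0554

Since d<R<u, set p* = (R−d)/(u−d) = 0.5658; price each node as the discounted p*-expectation of its children.
Terminal values V(1,·): V(1,0)=0.0000, V(1,1)=22.0800
(0,0): S=143.0000. Δ = (V_up−V_dn)/(S_up−S_dn) = (22.0800−0.0000)/(208.7800−100.1000) = 0.2032. V = [p*·22.0800 + (1−p*)·0.0000]/1.13 = 11.0554. B = V − Δ·S = -17.9972.
Each (Δ,B) replicates both successor values, so the strategy is self-financing and V0 is arbitrage-free.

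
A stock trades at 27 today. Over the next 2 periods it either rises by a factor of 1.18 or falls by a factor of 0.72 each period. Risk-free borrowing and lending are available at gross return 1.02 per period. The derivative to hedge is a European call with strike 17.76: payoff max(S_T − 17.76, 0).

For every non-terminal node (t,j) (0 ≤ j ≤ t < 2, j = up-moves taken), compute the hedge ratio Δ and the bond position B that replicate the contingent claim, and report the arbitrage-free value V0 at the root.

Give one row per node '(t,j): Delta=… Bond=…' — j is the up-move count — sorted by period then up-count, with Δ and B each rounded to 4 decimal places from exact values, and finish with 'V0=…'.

(0,0): Delta=0.8967 Bond=-13.8430
(1,0): Delta=0.5792 Bond=-7.9476
(1,1): Delta=1.0000 Bond=-17.4118
V0=10.3672

No-arbitrage ⇒ martingale measure with p* = (R−d)/(u−d) = 0.6522.
Terminal payoffs: V(2,0)=0.0000, V(2,1)=5.1792, V(2,2)=19.8348
  t=1,j=0: stock 19.4400 → up 22.9392 (V=5.1792), down 13.9968 (V=0.0000). Price 3.3115; hedge Δ=0.5792, bond B=-7.9476.
  t=1,j=1: stock 31.8600 → up 37.5948 (V=19.8348), down 22.9392 (V=5.1792). Price 14.4482; hedge Δ=1.0000, bond B=-17.4118.
  t=0,j=0: stock 27.0000 → up 31.8600 (V=14.4482), down 19.4400 (V=3.3115). Price 10.3672; hedge Δ=0.8967, bond B=-13.8430.
Root portfolio cost Δ·27+B reproduces V0=10.3672.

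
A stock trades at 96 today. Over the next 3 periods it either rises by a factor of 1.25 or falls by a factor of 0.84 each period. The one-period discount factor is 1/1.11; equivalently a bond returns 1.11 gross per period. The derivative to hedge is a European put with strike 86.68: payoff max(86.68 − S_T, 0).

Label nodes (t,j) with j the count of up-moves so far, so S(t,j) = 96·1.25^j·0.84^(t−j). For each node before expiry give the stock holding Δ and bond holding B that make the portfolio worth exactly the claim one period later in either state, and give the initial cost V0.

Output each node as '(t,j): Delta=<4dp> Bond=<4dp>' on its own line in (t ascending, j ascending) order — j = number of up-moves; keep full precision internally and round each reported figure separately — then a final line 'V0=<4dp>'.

The replicating-portfolio and risk-neutral prices coincide; use p* = (1.11−0.84)/(1.25−0.84) = 0.6585 for the latter.
Terminal payoffs: V(3,0)=29.7804, V(3,1)=2.0080, V(3,2)=0.0000, V(3,3)=0.0000
  t=2,j=0: stock 67.7376 → up 84.6720 (V=2.0080), down 56.8996 (V=29.7804). Price 10.3525; hedge Δ=-1.0000, bond B=78.0901.
  t=2,j=1: stock 100.8000 → up 126.0000 (V=0.0000), down 84.6720 (V=2.0080). Price 0.6177; hedge Δ=-0.0486, bond B=5.5153.
  t=2,j=2: stock 150.0000 → up 187.5000 (V=0.0000), down 126.0000 (V=0.0000). Price 0.0000; hedge Δ=0.0000, bond B=0.0000.
  t=1,j=0: stock 80.6400 → up 100.8000 (V=0.6177), down 67.7376 (V=10.3525). Price 3.5512; hedge Δ=-0.2944, bond B=27.2945.
  t=1,j=1: stock 120.0000 → up 150.0000 (V=0.0000), down 100.8000 (V=0.6177). Price 0.1900; hedge Δ=-0.0126, bond B=1.6966.
  t=0,j=0: stock 96.0000 → up 120.0000 (V=0.1900), down 80.6400 (V=3.5512). Price 1.2052; hedge Δ=-0.0854, bond B=9.4030.
Check: Δ(0,0)·S0 + B(0,0) = 1.2052 = V0.

(0,0): Delta=-0.0854 Bond=9.4030
(1,0): Delta=-0.2944 Bond=27.2945
(1,1): Delta=-0.0126 Bond=1.6966
(2,0): Delta=-1.0000 Bond=78.0901
(2,1): Delta=-0.0486 Bond=5.5153
(2,2): Delta=0.0000 Bond=0.0000
V0=1.2052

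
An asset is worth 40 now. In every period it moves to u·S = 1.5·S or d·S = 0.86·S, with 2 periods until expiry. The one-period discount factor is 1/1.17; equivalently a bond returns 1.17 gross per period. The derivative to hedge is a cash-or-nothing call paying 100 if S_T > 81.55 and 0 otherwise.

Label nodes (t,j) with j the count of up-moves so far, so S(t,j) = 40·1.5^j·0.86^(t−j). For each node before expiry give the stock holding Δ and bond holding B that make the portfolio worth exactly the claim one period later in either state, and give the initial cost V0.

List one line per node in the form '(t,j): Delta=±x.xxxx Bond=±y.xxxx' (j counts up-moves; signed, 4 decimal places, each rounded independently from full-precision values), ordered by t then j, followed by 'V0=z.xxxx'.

(0,0): Delta=1.6172 Bond=-47.5476
(1,0): Delta=0.0000 Bond=0.0000
(1,1): Delta=2.6042 Bond=-114.8504
V0=17.1392

The replicating-portfolio and risk-neutral prices coincide; use p* = (1.17−0.86)/(1.5−0.86) = 0.4844 for the latter.
Terminal values V(2,·): V(2,0)=0.0000, V(2,1)=0.0000, V(2,2)=100.0000
Node (1,0) S=34.4000: V=(p*·0.0000+(1−p*)·0.0000)/1.17=0.0000; Δ=(0.0000−0.0000)/(51.6000−29.5840)=0.0000; B=V−Δ·S=0.0000
Node (1,1) S=60.0000: V=(p*·100.0000+(1−p*)·0.0000)/1.17=41.3996; Δ=(100.0000−0.0000)/(90.0000−51.6000)=2.6042; B=V−Δ·S=-114.8504
Node (0,0) S=40.0000: V=(p*·41.3996+(1−p*)·0.0000)/1.17=17.1392; Δ=(41.3996−0.0000)/(60.0000−34.4000)=1.6172; B=V−Δ·S=-47.5476
Self-financing check: at every node Δ·S+B equals the discounted successor values.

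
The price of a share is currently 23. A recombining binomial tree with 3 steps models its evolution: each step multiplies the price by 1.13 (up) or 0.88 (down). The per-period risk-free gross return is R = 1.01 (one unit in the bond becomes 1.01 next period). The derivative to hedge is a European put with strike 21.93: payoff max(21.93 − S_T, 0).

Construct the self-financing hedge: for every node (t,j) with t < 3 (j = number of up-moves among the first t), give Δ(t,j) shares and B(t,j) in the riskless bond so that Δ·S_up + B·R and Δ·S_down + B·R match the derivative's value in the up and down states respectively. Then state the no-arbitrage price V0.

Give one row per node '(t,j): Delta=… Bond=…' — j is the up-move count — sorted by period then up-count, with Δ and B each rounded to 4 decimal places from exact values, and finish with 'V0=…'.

The replicating-portfolio and risk-neutral prices coincide; use p* = (1.01−0.88)/(1.13−0.88) = 0.5200 for the latter.
Terminal payoffs: V(3,0)=6.2561, V(3,1)=1.8033, V(3,2)=0.0000, V(3,3)=0.0000
Node (2,0) S=17.8112: V=(p*·1.8033+(1−p*)·6.2561)/1.01=3.9017; Δ=(1.8033−6.2561)/(20.1267−15.6739)=-1.0000; B=V−Δ·S=21.7129
Node (2,1) S=22.8712: V=(p*·0.0000+(1−p*)·1.8033)/1.01=0.8570; Δ=(0.0000−1.8033)/(25.8445−20.1267)=-0.3154; B=V−Δ·S=8.0704
Node (2,2) S=29.3687: V=(p*·0.0000+(1−p*)·0.0000)/1.01=0.0000; Δ=(0.0000−0.0000)/(33.1866−25.8445)=0.0000; B=V−Δ·S=0.0000
Node (1,0) S=20.2400: V=(p*·0.8570+(1−p*)·3.9017)/1.01=2.2955; Δ=(0.8570−3.9017)/(22.8712−17.8112)=-0.6017; B=V−Δ·S=14.4741
Node (1,1) S=25.9900: V=(p*·0.0000+(1−p*)·0.8570)/1.01=0.4073; Δ=(0.0000−0.8570)/(29.3687−22.8712)=-0.1319; B=V−Δ·S=3.8354
Node (0,0) S=23.0000: V=(p*·0.4073+(1−p*)·2.2955)/1.01=1.3006; Δ=(0.4073−2.2955)/(25.9900−20.2400)=-0.3284; B=V−Δ·S=8.8534
Check: Δ(0,0)·S0 + B(0,0) = 1.3006 = V0.

(0,0): Delta=-0.3284 Bond=8.8534
(1,0): Delta=-0.6017 Bond=14.4741
(1,1): Delta=-0.1319 Bond=3.8354
(2,0): Delta=-1.0000 Bond=21.7129
(2,1): Delta=-0.3154 Bond=8.0704
(2,2): Delta=0.0000 Bond=0.0000
V0=1.3006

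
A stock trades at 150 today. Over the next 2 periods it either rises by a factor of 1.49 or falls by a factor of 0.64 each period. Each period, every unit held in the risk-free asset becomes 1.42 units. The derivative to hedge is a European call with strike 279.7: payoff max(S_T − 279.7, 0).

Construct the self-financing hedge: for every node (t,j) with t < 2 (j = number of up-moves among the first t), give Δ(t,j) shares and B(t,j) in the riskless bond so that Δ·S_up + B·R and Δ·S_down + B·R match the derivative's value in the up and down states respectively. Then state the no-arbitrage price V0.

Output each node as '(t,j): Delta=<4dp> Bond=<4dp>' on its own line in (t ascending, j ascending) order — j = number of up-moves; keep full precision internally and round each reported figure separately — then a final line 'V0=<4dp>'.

(0,0): Delta=0.2702 Bond=-18.2688
(1,0): Delta=0.0000 Bond=0.0000
(1,1): Delta=0.2806 Bond=-28.2698
V0=22.2651

The replicating-portfolio and risk-neutral prices coincide; use p* = (1.42−0.64)/(1.49−0.64) = 0.9176 for the latter.
At expiry t=2: V(2,0)=0.0000, V(2,1)=0.0000, V(2,2)=53.3150
Node (1,0) S=96.0000: V=(p*·0.0000+(1−p*)·0.0000)/1.42=0.0000; Δ=(0.0000−0.0000)/(143.0400−61.4400)=0.0000; B=V−Δ·S=0.0000
Node (1,1) S=223.5000: V=(p*·53.3150+(1−p*)·0.0000)/1.42=34.4538; Δ=(53.3150−0.0000)/(333.0150−143.0400)=0.2806; B=V−Δ·S=-28.2698
Node (0,0) S=150.0000: V=(p*·34.4538+(1−p*)·0.0000)/1.42=22.2651; Δ=(34.4538−0.0000)/(223.5000−96.0000)=0.2702; B=V−Δ·S=-18.2688
Each (Δ,B) replicates both successor values, so the strategy is self-financing and V0 is arbitrage-free.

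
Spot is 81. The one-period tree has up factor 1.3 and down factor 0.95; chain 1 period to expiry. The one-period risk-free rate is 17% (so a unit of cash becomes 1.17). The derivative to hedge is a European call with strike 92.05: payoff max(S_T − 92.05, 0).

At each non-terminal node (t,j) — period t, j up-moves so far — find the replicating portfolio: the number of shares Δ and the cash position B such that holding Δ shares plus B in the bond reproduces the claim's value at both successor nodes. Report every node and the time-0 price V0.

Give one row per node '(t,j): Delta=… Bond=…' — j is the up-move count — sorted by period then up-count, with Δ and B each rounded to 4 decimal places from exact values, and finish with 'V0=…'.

Under the risk-neutral measure, an up-move has probability p* = (R−d)/(u−d) = 0.6286 and values discount at R = 1.17.
Terminal payoffs: V(1,0)=0.0000, V(1,1)=13.2500
  t=0,j=0: stock 81.0000 → up 105.3000 (V=13.2500), down 76.9500 (V=0.0000). Price 7.1184; hedge Δ=0.4674, bond B=-30.7387.
Root portfolio cost Δ·81+B reproduces V0=7.1184.

(0,0): Delta=0.4674 Bond=-30.7387
V0=7.1184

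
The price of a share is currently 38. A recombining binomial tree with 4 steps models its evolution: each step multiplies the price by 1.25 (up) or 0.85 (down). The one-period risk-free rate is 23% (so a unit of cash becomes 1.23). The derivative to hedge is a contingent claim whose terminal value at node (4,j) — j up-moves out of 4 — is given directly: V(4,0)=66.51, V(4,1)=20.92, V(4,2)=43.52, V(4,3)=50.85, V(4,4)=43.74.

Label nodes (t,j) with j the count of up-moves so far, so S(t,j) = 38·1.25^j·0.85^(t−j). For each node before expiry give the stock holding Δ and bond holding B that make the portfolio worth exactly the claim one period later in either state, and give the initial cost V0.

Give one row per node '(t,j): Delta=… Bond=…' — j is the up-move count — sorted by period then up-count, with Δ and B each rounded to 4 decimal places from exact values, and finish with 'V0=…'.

Risk-neutral probability p* = (R−d)/(u−d) = (1.23−0.85)/(1.25−0.85) = 0.9500.
Payoff layer (t=4): V(4,0)=66.5100, V(4,1)=20.9200, V(4,2)=43.5200, V(4,3)=50.8500, V(4,4)=43.7400
  t=3,j=0: stock 23.3367 → up 29.1709 (V=20.9200), down 19.8362 (V=66.5100). Price 18.8614; hedge Δ=-4.8839, bond B=132.8364.
  t=3,j=1: stock 34.3187 → up 42.8984 (V=43.5200), down 29.1709 (V=20.9200). Price 34.4634; hedge Δ=1.6463, bond B=-22.0366.
  t=3,j=2: stock 50.4688 → up 63.0859 (V=50.8500), down 42.8984 (V=43.5200). Price 41.0435; hedge Δ=0.3631, bond B=22.7185.
  t=3,j=3: stock 74.2188 → up 92.7734 (V=43.7400), down 63.0859 (V=50.8500). Price 35.8500; hedge Δ=-0.2395, bond B=53.6250.
  t=2,j=0: stock 27.4550 → up 34.3187 (V=34.4634), down 23.3367 (V=18.8614). Price 27.3848; hedge Δ=1.4207, bond B=-11.6203.
  t=2,j=1: stock 40.3750 → up 50.4688 (V=41.0435), down 34.3188 (V=34.4634). Price 33.1012; hedge Δ=0.4074, bond B=16.6510.
  t=2,j=2: stock 59.3750 → up 74.2188 (V=35.8500), down 50.4688 (V=41.0435). Price 29.3575; hedge Δ=-0.2187, bond B=42.3412.
  t=1,j=0: stock 32.3000 → up 40.3750 (V=33.1012), down 27.4550 (V=27.3848). Price 26.6792; hedge Δ=0.4424, bond B=12.3882.
  t=1,j=1: stock 47.5000 → up 59.3750 (V=29.3575), down 40.3750 (V=33.1012). Price 24.0200; hedge Δ=-0.1970, bond B=33.3794.
  t=0,j=0: stock 38.0000 → up 47.5000 (V=24.0200), down 32.3000 (V=26.6792). Price 19.6366; hedge Δ=-0.1749, bond B=26.2844.
Check: Δ(0,0)·S0 + B(0,0) = 19.6366 = V0.

(0,0): Delta=-0.1749 Bond=26.2844
(1,0): Delta=0.4424 Bond=12.3882
(1,1): Delta=-0.1970 Bond=33.3794
(2,0): Delta=1.4207 Bond=-11.6203
(2,1): Delta=0.4074 Bond=16.6510
(2,2): Delta=-0.2187 Bond=42.3412
(3,0): Delta=-4.8839 Bond=132.8364
(3,1): Delta=1.6463 Bond=-22.0366
(3,2): Delta=0.3631 Bond=22.7185
(3,3): Delta=-0.2395 Bond=53.6250
V0=19.6366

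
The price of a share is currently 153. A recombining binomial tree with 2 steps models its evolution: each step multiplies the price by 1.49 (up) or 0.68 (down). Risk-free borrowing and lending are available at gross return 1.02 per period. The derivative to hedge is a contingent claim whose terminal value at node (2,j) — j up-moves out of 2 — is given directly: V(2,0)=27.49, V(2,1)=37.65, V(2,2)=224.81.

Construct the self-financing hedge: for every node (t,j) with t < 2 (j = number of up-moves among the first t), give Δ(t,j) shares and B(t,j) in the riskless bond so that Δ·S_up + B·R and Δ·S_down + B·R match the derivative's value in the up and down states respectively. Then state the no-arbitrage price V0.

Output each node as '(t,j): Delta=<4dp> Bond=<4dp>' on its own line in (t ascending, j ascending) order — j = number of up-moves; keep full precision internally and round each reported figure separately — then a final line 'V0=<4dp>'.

The replicating-portfolio and risk-neutral prices coincide; use p* = (1.02−0.68)/(1.49−0.68) = 0.4198 for the latter.
Terminal payoffs: V(2,0)=27.4900, V(2,1)=37.6500, V(2,2)=224.8100
Node (1,0) S=104.0400: V=(p*·37.6500+(1−p*)·27.4900)/1.02=31.1321; Δ=(37.6500−27.4900)/(155.0196−70.7472)=0.1206; B=V−Δ·S=18.5888
Node (1,1) S=227.9700: V=(p*·224.8100+(1−p*)·37.6500)/1.02=113.9323; Δ=(224.8100−37.6500)/(339.6753−155.0196)=1.0136; B=V−Δ·S=-117.1294
Node (0,0) S=153.0000: V=(p*·113.9323+(1−p*)·31.1321)/1.02=64.5958; Δ=(113.9323−31.1321)/(227.9700−104.0400)=0.6681; B=V−Δ·S=-37.6268
Self-financing check: at every node Δ·S+B equals the discounted successor values.

(0,0): Delta=0.6681 Bond=-37.6268
(1,0): Delta=0.1206 Bond=18.5888
(1,1): Delta=1.0136 Bond=-117.1294
V0=64.5958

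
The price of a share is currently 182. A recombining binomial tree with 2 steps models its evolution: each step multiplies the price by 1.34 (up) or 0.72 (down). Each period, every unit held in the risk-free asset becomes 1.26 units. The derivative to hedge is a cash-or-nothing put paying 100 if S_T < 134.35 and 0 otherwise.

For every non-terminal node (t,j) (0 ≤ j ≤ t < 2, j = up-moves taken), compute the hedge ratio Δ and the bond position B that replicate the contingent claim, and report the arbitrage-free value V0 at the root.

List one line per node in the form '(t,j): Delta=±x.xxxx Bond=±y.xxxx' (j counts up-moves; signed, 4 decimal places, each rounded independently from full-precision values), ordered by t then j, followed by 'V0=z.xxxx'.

Under the risk-neutral measure, an up-move has probability p* = (R−d)/(u−d) = 0.8710 and values discount at R = 1.26.
Terminal payoffs: V(2,0)=100.0000, V(2,1)=0.0000, V(2,2)=0.0000
Node (1,0) S=131.0400: V=(p*·0.0000+(1−p*)·100.0000)/1.26=10.2407; Δ=(0.0000−100.0000)/(175.5936−94.3488)=-1.2308; B=V−Δ·S=171.5310
Node (1,1) S=243.8800: V=(p*·0.0000+(1−p*)·0.0000)/1.26=0.0000; Δ=(0.0000−0.0000)/(326.7992−175.5936)=0.0000; B=V−Δ·S=0.0000
Node (0,0) S=182.0000: V=(p*·0.0000+(1−p*)·10.2407)/1.26=1.0487; Δ=(0.0000−10.2407)/(243.8800−131.0400)=-0.0908; B=V−Δ·S=17.5659
Self-financing check: at every node Δ·S+B equals the discounted successor values.

(0,0): Delta=-0.0908 Bond=17.5659
(1,0): Delta=-1.2308 Bond=171.5310
(1,1): Delta=0.0000 Bond=0.0000
V0=1.0487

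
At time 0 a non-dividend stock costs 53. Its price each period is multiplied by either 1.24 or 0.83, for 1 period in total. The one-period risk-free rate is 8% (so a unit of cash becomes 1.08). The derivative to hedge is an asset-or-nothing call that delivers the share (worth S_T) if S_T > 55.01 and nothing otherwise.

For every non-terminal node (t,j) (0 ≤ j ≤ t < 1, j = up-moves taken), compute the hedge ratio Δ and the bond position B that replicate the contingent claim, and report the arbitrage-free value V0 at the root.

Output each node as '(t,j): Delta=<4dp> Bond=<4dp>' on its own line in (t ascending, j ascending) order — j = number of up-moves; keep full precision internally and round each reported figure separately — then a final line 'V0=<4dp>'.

Risk-neutral probability p* = (R−d)/(u−d) = (1.08−0.83)/(1.24−0.83) = 0.6098.
Payoff layer (t=1): V(1,0)=0.0000, V(1,1)=65.7200
  t=0,j=0: stock 53.0000 → up 65.7200 (V=65.7200), down 43.9900 (V=0.0000). Price 37.1048; hedge Δ=3.0244, bond B=-123.1879.
Root portfolio cost Δ·53+B reproduces V0=37.1048.

(0,0): Delta=3.0244 Bond=-123.1879
V0=37.1048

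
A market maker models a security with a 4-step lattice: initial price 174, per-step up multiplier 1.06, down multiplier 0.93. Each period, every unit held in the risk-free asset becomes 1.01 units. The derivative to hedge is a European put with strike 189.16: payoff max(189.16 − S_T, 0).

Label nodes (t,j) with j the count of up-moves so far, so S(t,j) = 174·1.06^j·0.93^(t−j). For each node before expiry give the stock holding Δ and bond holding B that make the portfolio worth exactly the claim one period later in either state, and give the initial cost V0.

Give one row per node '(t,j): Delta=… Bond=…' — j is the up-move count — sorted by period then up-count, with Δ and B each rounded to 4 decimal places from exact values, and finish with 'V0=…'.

The replicating-portfolio and risk-neutral prices coincide; use p* = (1.01−0.93)/(1.06−0.93) = 0.6154 for the latter.
At expiry t=4: V(4,0)=58.9990, V(4,1)=40.8044, V(4,2)=20.0665, V(4,3)=0.0000, V(4,4)=0.0000
  t=3,j=0: stock 139.9581 → up 148.3556 (V=40.8044), down 130.1610 (V=58.9990). Price 47.3290; hedge Δ=-1.0000, bond B=187.2871.
  t=3,j=1: stock 159.5222 → up 169.0935 (V=20.0665), down 148.3556 (V=40.8044). Price 27.7650; hedge Δ=-1.0000, bond B=187.2871.
  t=3,j=2: stock 181.8210 → up 192.7302 (V=0.0000), down 169.0935 (V=20.0665). Price 7.6415; hedge Δ=-0.8490, bond B=161.9993.
  t=3,j=3: stock 207.2368 → up 219.6710 (V=0.0000), down 192.7302 (V=0.0000). Price 0.0000; hedge Δ=0.0000, bond B=0.0000.
  t=2,j=0: stock 150.4926 → up 159.5222 (V=27.7650), down 139.9581 (V=47.3290). Price 34.9402; hedge Δ=-1.0000, bond B=185.4328.
  t=2,j=1: stock 171.5292 → up 181.8210 (V=7.6415), down 159.5222 (V=27.7650). Price 15.2290; hedge Δ=-0.9024, bond B=170.0251.
  t=2,j=2: stock 195.5064 → up 207.2368 (V=0.0000), down 181.8210 (V=7.6415). Price 2.9099; hedge Δ=-0.3007, bond B=61.6905.
  t=1,j=0: stock 161.8200 → up 171.5292 (V=15.2290), down 150.4926 (V=34.9402). Price 22.5844; hedge Δ=-0.9370, bond B=174.2091.
  t=1,j=1: stock 184.4400 → up 195.5064 (V=2.9099), down 171.5292 (V=15.2290). Price 7.5723; hedge Δ=-0.5138, bond B=102.3343.
  t=0,j=0: stock 174.0000 → up 184.4400 (V=7.5723), down 161.8200 (V=22.5844). Price 13.2140; hedge Δ=-0.6637, bond B=128.6915.
Self-financing check: at every node Δ·S+B equals the discounted successor values.

(0,0): Delta=-0.6637 Bond=128.6915
(1,0): Delta=-0.9370 Bond=174.2091
(1,1): Delta=-0.5138 Bond=102.3343
(2,0): Delta=-1.0000 Bond=185.4328
(2,1): Delta=-0.9024 Bond=170.0251
(2,2): Delta=-0.3007 Bond=61.6905
(3,0): Delta=-1.0000 Bond=187.2871
(3,1): Delta=-1.0000 Bond=187.2871
(3,2): Delta=-0.8490 Bond=161.9993
(3,3): Delta=0.0000 Bond=0.0000
V0=13.2140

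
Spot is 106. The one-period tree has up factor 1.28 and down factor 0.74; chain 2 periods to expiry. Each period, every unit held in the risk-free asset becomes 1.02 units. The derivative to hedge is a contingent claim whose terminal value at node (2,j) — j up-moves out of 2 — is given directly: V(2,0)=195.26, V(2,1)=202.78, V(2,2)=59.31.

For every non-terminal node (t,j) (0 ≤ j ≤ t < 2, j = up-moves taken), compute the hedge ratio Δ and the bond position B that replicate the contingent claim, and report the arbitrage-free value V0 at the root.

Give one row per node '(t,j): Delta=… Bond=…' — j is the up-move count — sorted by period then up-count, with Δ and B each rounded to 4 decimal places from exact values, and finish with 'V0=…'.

Under the risk-neutral measure, an up-move has probability p* = (R−d)/(u−d) = 0.5185 and values discount at R = 1.02.
Terminal values V(2,·): V(2,0)=195.2600, V(2,1)=202.7800, V(2,2)=59.3100
  t=1,j=0: stock 78.4400 → up 100.4032 (V=202.7800), down 58.0456 (V=195.2600). Price 195.2542; hedge Δ=0.1775, bond B=181.3282.
  t=1,j=1: stock 135.6800 → up 173.6704 (V=59.3100), down 100.4032 (V=202.7800). Price 125.8707; hedge Δ=-1.9582, bond B=391.5559.
  t=0,j=0: stock 106.0000 → up 135.6800 (V=125.8707), down 78.4400 (V=195.2542). Price 156.1545; hedge Δ=-1.2121, bond B=284.6423.
Each (Δ,B) replicates both successor values, so the strategy is self-financing and V0 is arbitrage-free.

(0,0): Delta=-1.2121 Bond=284.6423
(1,0): Delta=0.1775 Bond=181.3282
(1,1): Delta=-1.9582 Bond=391.5559
V0=156.1545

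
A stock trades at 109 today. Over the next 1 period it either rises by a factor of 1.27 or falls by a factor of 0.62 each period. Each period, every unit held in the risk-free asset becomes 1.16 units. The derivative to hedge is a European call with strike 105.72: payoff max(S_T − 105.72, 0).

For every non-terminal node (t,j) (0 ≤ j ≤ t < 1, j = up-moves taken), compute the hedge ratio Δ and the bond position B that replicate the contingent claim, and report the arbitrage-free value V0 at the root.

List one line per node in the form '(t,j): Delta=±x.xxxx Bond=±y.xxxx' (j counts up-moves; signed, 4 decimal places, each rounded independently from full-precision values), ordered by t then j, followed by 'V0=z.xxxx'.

The replicating-portfolio and risk-neutral prices coincide; use p* = (1.16−0.62)/(1.27−0.62) = 0.8308 for the latter.
At expiry t=1: V(1,0)=0.0000, V(1,1)=32.7100
Node (0,0) S=109.0000: V=(p*·32.7100+(1−p*)·0.0000)/1.16=23.4263; Δ=(32.7100−0.0000)/(138.4300−67.5800)=0.4617; B=V−Δ·S=-26.8968
Check: Δ(0,0)·S0 + B(0,0) = 23.4263 = V0.

(0,0): Delta=0.4617 Bond=-26.8968
V0=23.4263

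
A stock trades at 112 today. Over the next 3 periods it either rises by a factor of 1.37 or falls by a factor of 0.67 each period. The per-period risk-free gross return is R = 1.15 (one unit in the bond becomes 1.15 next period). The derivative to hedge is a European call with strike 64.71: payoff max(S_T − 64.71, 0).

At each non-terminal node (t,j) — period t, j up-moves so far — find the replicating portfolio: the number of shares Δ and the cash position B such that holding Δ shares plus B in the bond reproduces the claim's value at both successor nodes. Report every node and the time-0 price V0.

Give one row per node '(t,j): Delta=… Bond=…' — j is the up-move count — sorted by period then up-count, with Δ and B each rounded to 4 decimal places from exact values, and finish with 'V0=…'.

(0,0): Delta=0.9704 Bond=-38.6044
(1,0): Delta=0.8386 Bond=-34.5004
(1,1): Delta=1.0000 Bond=-48.9301
(2,0): Delta=0.1185 Bond=-3.4700
(2,1): Delta=1.0000 Bond=-56.2696
(2,2): Delta=1.0000 Bond=-56.2696
V0=70.0854

No-arbitrage ⇒ martingale measure with p* = (R−d)/(u−d) = 0.6857.
Terminal payoffs: V(3,0)=0.0000, V(3,1)=4.1692, V(3,2)=76.1326, V(3,3)=223.2815
  t=2,j=0: stock 50.2768 → up 68.8792 (V=4.1692), down 33.6855 (V=0.0000). Price 2.4860; hedge Δ=0.1185, bond B=-3.4700.
  t=2,j=1: stock 102.8048 → up 140.8426 (V=76.1326), down 68.8792 (V=4.1692). Price 46.5352; hedge Δ=1.0000, bond B=-56.2696.
  t=2,j=2: stock 210.2128 → up 287.9915 (V=223.2815), down 140.8426 (V=76.1326). Price 153.9432; hedge Δ=1.0000, bond B=-56.2696.
  t=1,j=0: stock 75.0400 → up 102.8048 (V=46.5352), down 50.2768 (V=2.4860). Price 28.4271; hedge Δ=0.8386, bond B=-34.5004.
  t=1,j=1: stock 153.4400 → up 210.2128 (V=153.9432), down 102.8048 (V=46.5352). Price 104.5099; hedge Δ=1.0000, bond B=-48.9301.
  t=0,j=0: stock 112.0000 → up 153.4400 (V=104.5099), down 75.0400 (V=28.4271). Price 70.0854; hedge Δ=0.9704, bond B=-38.6044.
Each (Δ,B) replicates both successor values, so the strategy is self-financing and V0 is arbitrage-free.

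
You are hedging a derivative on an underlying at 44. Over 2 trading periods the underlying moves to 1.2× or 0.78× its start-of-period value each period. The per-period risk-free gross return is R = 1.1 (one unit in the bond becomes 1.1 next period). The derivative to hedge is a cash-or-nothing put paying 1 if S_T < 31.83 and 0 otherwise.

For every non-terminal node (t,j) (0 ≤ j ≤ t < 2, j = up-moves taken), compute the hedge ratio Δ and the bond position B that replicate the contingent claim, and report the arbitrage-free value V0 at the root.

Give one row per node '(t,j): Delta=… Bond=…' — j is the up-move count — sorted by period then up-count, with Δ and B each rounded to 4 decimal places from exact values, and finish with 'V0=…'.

No-arbitrage ⇒ martingale measure with p* = (R−d)/(u−d) = 0.7619.
Terminal values V(2,·): V(2,0)=1.0000, V(2,1)=0.0000, V(2,2)=0.0000
Node (1,0) S=34.3200: V=(p*·0.0000+(1−p*)·1.0000)/1.1=0.2165; Δ=(0.0000−1.0000)/(41.1840−26.7696)=-0.0694; B=V−Δ·S=2.5974
Node (1,1) S=52.8000: V=(p*·0.0000+(1−p*)·0.0000)/1.1=0.0000; Δ=(0.0000−0.0000)/(63.3600−41.1840)=0.0000; B=V−Δ·S=0.0000
Node (0,0) S=44.0000: V=(p*·0.0000+(1−p*)·0.2165)/1.1=0.0469; Δ=(0.0000−0.2165)/(52.8000−34.3200)=-0.0117; B=V−Δ·S=0.5622
Root portfolio cost Δ·44+B reproduces V0=0.0469.

(0,0): Delta=-0.0117 Bond=0.5622
(1,0): Delta=-0.0694 Bond=2.5974
(1,1): Delta=0.0000 Bond=0.0000
V0=0.0469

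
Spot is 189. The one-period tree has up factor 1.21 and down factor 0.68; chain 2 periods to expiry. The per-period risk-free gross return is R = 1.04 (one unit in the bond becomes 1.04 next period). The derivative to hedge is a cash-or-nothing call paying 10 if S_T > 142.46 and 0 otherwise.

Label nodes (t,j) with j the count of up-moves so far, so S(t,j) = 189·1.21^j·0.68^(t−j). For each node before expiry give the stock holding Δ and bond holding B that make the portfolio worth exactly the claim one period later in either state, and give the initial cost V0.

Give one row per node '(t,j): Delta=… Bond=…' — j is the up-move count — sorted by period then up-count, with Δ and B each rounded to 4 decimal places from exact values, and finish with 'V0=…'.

The replicating-portfolio and risk-neutral prices coincide; use p* = (1.04−0.68)/(1.21−0.68) = 0.6792 for the latter.
Terminal values V(2,·): V(2,0)=0.0000, V(2,1)=10.0000, V(2,2)=10.0000
  t=1,j=0: stock 128.5200 → up 155.5092 (V=10.0000), down 87.3936 (V=0.0000). Price 6.5312; hedge Δ=0.1468, bond B=-12.3367.
  t=1,j=1: stock 228.6900 → up 276.7149 (V=10.0000), down 155.5092 (V=10.0000). Price 9.6154; hedge Δ=0.0000, bond B=9.6154.
  t=0,j=0: stock 189.0000 → up 228.6900 (V=9.6154), down 128.5200 (V=6.5312). Price 8.2943; hedge Δ=0.0308, bond B=2.4751.
Self-financing check: at every node Δ·S+B equals the discounted successor values.

(0,0): Delta=0.0308 Bond=2.4751
(1,0): Delta=0.1468 Bond=-12.3367
(1,1): Delta=0.0000 Bond=9.6154
V0=8.2943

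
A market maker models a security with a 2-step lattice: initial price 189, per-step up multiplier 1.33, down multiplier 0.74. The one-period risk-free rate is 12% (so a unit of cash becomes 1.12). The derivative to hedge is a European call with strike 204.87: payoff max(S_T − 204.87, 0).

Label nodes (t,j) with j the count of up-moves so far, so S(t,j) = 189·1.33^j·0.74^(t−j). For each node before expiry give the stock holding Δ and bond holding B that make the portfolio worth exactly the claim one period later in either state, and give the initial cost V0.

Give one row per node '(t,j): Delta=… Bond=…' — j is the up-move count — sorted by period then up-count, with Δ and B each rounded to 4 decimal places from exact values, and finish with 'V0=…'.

(0,0): Delta=0.6676 Bond=-83.3651
(1,0): Delta=0.0000 Bond=0.0000
(1,1): Delta=0.8729 Bond=-144.9675
V0=42.8091

The replicating-portfolio and risk-neutral prices coincide; use p* = (1.12−0.74)/(1.33−0.74) = 0.6441 for the latter.
Terminal payoffs: V(2,0)=0.0000, V(2,1)=0.0000, V(2,2)=129.4521
  t=1,j=0: stock 139.8600 → up 186.0138 (V=0.0000), down 103.4964 (V=0.0000). Price 0.0000; hedge Δ=0.0000, bond B=0.0000.
  t=1,j=1: stock 251.3700 → up 334.3221 (V=129.4521), down 186.0138 (V=0.0000). Price 74.4428; hedge Δ=0.8729, bond B=-144.9675.
  t=0,j=0: stock 189.0000 → up 251.3700 (V=74.4428), down 139.8600 (V=0.0000). Price 42.8091; hedge Δ=0.6676, bond B=-83.3651.
The time-0 hedge costs 42.8091, which is the no-arbitrage price.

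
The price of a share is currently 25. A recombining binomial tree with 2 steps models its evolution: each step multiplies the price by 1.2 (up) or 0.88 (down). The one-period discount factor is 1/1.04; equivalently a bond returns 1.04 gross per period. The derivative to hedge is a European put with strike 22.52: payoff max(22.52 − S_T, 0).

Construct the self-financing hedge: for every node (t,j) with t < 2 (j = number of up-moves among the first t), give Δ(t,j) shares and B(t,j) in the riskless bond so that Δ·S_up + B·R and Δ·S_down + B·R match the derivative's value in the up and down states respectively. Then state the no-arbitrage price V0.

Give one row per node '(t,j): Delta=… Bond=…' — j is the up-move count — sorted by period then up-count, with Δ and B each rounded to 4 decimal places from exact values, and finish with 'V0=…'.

(0,0): Delta=-0.1899 Bond=5.4780
(1,0): Delta=-0.4489 Bond=11.3942
(1,1): Delta=0.0000 Bond=0.0000
V0=0.7304

Under the risk-neutral measure, an up-move has probability p* = (R−d)/(u−d) = 0.5000 and values discount at R = 1.04.
Terminal payoffs: V(2,0)=3.1600, V(2,1)=0.0000, V(2,2)=0.0000
Node (1,0) S=22.0000: V=(p*·0.0000+(1−p*)·3.1600)/1.04=1.5192; Δ=(0.0000−3.1600)/(26.4000−19.3600)=-0.4489; B=V−Δ·S=11.3942
Node (1,1) S=30.0000: V=(p*·0.0000+(1−p*)·0.0000)/1.04=0.0000; Δ=(0.0000−0.0000)/(36.0000−26.4000)=0.0000; B=V−Δ·S=0.0000
Node (0,0) S=25.0000: V=(p*·0.0000+(1−p*)·1.5192)/1.04=0.7304; Δ=(0.0000−1.5192)/(30.0000−22.0000)=-0.1899; B=V−Δ·S=5.4780
The time-0 hedge costs 0.7304, which is the no-arbitrage price.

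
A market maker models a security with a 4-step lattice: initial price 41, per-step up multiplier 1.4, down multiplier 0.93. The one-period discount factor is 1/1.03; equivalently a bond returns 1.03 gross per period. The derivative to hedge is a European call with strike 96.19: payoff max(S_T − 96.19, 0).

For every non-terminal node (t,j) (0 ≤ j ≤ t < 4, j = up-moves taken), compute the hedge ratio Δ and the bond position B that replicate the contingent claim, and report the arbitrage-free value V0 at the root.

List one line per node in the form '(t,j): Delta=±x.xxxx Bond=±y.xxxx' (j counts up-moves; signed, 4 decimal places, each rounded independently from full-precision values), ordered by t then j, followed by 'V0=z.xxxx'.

No-arbitrage ⇒ martingale measure with p* = (R−d)/(u−d) = 0.2128.
At expiry t=4: V(4,0)=0.0000, V(4,1)=0.0000, V(4,2)=0.0000, V(4,3)=8.4387, V(4,4)=61.3156
(3,0): S=32.9786. Δ = (V_up−V_dn)/(S_up−S_dn) = (0.0000−0.0000)/(46.1701−30.6701) = 0.0000. V = [p*·0.0000 + (1−p*)·0.0000]/1.03 = 0.0000. B = V − Δ·S = 0.0000.
(3,1): S=49.6453. Δ = (V_up−V_dn)/(S_up−S_dn) = (0.0000−0.0000)/(69.5034−46.1701) = 0.0000. V = [p*·0.0000 + (1−p*)·0.0000]/1.03 = 0.0000. B = V − Δ·S = 0.0000.
(3,2): S=74.7348. Δ = (V_up−V_dn)/(S_up−S_dn) = (8.4387−0.0000)/(104.6287−69.5034) = 0.2402. V = [p*·8.4387 + (1−p*)·0.0000]/1.03 = 1.7432. B = V − Δ·S = -16.2115.
(3,3): S=112.5040. Δ = (V_up−V_dn)/(S_up−S_dn) = (61.3156−8.4387)/(157.5056−104.6287) = 1.0000. V = [p*·61.3156 + (1−p*)·8.4387]/1.03 = 19.1157. B = V − Δ·S = -93.3883.
(2,0): S=35.4609. Δ = (V_up−V_dn)/(S_up−S_dn) = (0.0000−0.0000)/(49.6453−32.9786) = 0.0000. V = [p*·0.0000 + (1−p*)·0.0000]/1.03 = 0.0000. B = V − Δ·S = 0.0000.
(2,1): S=53.3820. Δ = (V_up−V_dn)/(S_up−S_dn) = (1.7432−0.0000)/(74.7348−49.6453) = 0.0695. V = [p*·1.7432 + (1−p*)·0.0000]/1.03 = 0.3601. B = V − Δ·S = -3.3488.
(2,2): S=80.3600. Δ = (V_up−V_dn)/(S_up−S_dn) = (19.1157−1.7432)/(112.5040−74.7348) = 0.4600. V = [p*·19.1157 + (1−p*)·1.7432]/1.03 = 5.2810. B = V − Δ·S = -31.6817.
(1,0): S=38.1300. Δ = (V_up−V_dn)/(S_up−S_dn) = (0.3601−0.0000)/(53.3820−35.4609) = 0.0201. V = [p*·0.3601 + (1−p*)·0.0000]/1.03 = 0.0744. B = V − Δ·S = -0.6918.
(1,1): S=57.4000. Δ = (V_up−V_dn)/(S_up−S_dn) = (5.2810−0.3601)/(80.3600−53.3820) = 0.1824. V = [p*·5.2810 + (1−p*)·0.3601]/1.03 = 1.3661. B = V − Δ·S = -9.1040.
(0,0): S=41.0000. Δ = (V_up−V_dn)/(S_up−S_dn) = (1.3661−0.0744)/(57.4000−38.1300) = 0.0670. V = [p*·1.3661 + (1−p*)·0.0744]/1.03 = 0.3390. B = V − Δ·S = -2.4093.
The time-0 hedge costs 0.3390, which is the no-arbitrage price.

(0,0): Delta=0.0670 Bond=-2.4093
(1,0): Delta=0.0201 Bond=-0.6918
(1,1): Delta=0.1824 Bond=-9.1040
(2,0): Delta=0.0000 Bond=0.0000
(2,1): Delta=0.0695 Bond=-3.3488
(2,2): Delta=0.4600 Bond=-31.6817
(3,0): Delta=0.0000 Bond=0.0000
(3,1): Delta=0.0000 Bond=0.0000
(3,2): Delta=0.2402 Bond=-16.2115
(3,3): Delta=1.0000 Bond=-93.3883
V0=0.3390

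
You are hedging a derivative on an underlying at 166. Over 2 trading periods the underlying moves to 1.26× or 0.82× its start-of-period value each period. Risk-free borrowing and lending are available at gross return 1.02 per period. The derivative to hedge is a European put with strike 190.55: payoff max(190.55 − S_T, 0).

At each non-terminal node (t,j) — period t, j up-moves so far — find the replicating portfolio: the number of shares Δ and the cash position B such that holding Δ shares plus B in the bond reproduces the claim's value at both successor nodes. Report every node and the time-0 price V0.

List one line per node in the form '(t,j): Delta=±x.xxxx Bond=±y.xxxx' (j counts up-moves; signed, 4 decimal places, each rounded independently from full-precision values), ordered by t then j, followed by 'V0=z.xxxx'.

(0,0): Delta=-0.5547 Bond=123.7200
(1,0): Delta=-1.0000 Bond=186.8137
(1,1): Delta=-0.2069 Bond=53.4512
V0=31.6460

No-arbitrage ⇒ martingale measure with p* = (R−d)/(u−d) = 0.4545.
At expiry t=2: V(2,0)=78.9316, V(2,1)=19.0388, V(2,2)=0.0000
Node (1,0) S=136.1200: V=(p*·19.0388+(1−p*)·78.9316)/1.02=50.6937; Δ=(19.0388−78.9316)/(171.5112−111.6184)=-1.0000; B=V−Δ·S=186.8137
Node (1,1) S=209.1600: V=(p*·0.0000+(1−p*)·19.0388)/1.02=10.1812; Δ=(0.0000−19.0388)/(263.5416−171.5112)=-0.2069; B=V−Δ·S=53.4512
Node (0,0) S=166.0000: V=(p*·10.1812+(1−p*)·50.6937)/1.02=31.6460; Δ=(10.1812−50.6937)/(209.1600−136.1200)=-0.5547; B=V−Δ·S=123.7200
Each (Δ,B) replicates both successor values, so the strategy is self-financing and V0 is arbitrage-free.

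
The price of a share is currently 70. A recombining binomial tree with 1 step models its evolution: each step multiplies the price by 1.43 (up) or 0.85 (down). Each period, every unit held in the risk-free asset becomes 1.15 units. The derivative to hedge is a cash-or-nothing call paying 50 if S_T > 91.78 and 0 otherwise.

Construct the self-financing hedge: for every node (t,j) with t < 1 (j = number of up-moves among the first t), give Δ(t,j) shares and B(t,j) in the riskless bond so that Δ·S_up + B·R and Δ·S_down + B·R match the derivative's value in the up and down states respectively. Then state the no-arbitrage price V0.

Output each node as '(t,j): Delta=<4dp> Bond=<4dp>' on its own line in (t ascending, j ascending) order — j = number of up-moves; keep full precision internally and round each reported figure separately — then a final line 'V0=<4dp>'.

Since d<R<u, set p* = (R−d)/(u−d) = 0.5172; price each node as the discounted p*-expectation of its children.
Terminal payoffs: V(1,0)=0.0000, V(1,1)=50.0000
Node (0,0) S=70.0000: V=(p*·50.0000+(1−p*)·0.0000)/1.15=22.4888; Δ=(50.0000−0.0000)/(100.1000−59.5000)=1.2315; B=V−Δ·S=-63.7181
The time-0 hedge costs 22.4888, which is the no-arbitrage price.

(0,0): Delta=1.2315 Bond=-63.7181
V0=22.4888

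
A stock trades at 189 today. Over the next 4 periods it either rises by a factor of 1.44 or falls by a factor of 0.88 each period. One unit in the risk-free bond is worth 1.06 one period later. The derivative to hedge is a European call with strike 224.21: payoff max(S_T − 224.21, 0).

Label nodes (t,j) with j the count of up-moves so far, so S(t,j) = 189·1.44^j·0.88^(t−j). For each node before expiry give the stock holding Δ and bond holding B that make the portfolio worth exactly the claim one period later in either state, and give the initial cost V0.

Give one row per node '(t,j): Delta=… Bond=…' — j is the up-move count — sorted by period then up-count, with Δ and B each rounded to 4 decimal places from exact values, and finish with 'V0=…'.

(0,0): Delta=0.6848 Bond=-87.0689
(1,0): Delta=0.5212 Bond=-65.0825
(1,1): Delta=0.8958 Bond=-149.7374
(2,0): Delta=0.2933 Bond=-35.6419
(2,1): Delta=0.8151 Bond=-139.3838
(2,2): Delta=1.0000 Bond=-199.5461
(3,0): Delta=0.0000 Bond=0.0000
(3,1): Delta=0.6718 Bond=-117.5390
(3,2): Delta=1.0000 Bond=-211.5189
(3,3): Delta=1.0000 Bond=-211.5189
V0=42.3514

Risk-neutral probability p* = (R−d)/(u−d) = (1.06−0.88)/(1.44−0.88) = 0.3214.
Terminal payoffs: V(4,0)=0.0000, V(4,1)=0.0000, V(4,2)=79.2854, V(4,3)=272.4189, V(4,4)=588.4554
(3,0): S=128.7982. Δ = (V_up−V_dn)/(S_up−S_dn) = (0.0000−0.0000)/(185.4694−113.3424) = 0.0000. V = [p*·0.0000 + (1−p*)·0.0000]/1.06 = 0.0000. B = V − Δ·S = 0.0000.
(3,1): S=210.7607. Δ = (V_up−V_dn)/(S_up−S_dn) = (79.2854−0.0000)/(303.4954−185.4694) = 0.6718. V = [p*·79.2854 + (1−p*)·0.0000]/1.06 = 24.0421. B = V − Δ·S = -117.5390.
(3,2): S=344.8812. Δ = (V_up−V_dn)/(S_up−S_dn) = (272.4189−79.2854)/(496.6289−303.4954) = 1.0000. V = [p*·272.4189 + (1−p*)·79.2854]/1.06 = 133.3623. B = V − Δ·S = -211.5189.
(3,3): S=564.3510. Δ = (V_up−V_dn)/(S_up−S_dn) = (588.4554−272.4189)/(812.6654−496.6289) = 1.0000. V = [p*·588.4554 + (1−p*)·272.4189]/1.06 = 352.8321. B = V − Δ·S = -211.5189.
(2,0): S=146.3616. Δ = (V_up−V_dn)/(S_up−S_dn) = (24.0421−0.0000)/(210.7607−128.7982) = 0.2933. V = [p*·24.0421 + (1−p*)·0.0000]/1.06 = 7.2904. B = V − Δ·S = -35.6419.
(2,1): S=239.5008. Δ = (V_up−V_dn)/(S_up−S_dn) = (133.3623−24.0421)/(344.8812−210.7607) = 0.8151. V = [p*·133.3623 + (1−p*)·24.0421]/1.06 = 55.8309. B = V − Δ·S = -139.3838.
(2,2): S=391.9104. Δ = (V_up−V_dn)/(S_up−S_dn) = (352.8321−133.3623)/(564.3510−344.8812) = 1.0000. V = [p*·352.8321 + (1−p*)·133.3623]/1.06 = 192.3643. B = V − Δ·S = -199.5461.
(1,0): S=166.3200. Δ = (V_up−V_dn)/(S_up−S_dn) = (55.8309−7.2904)/(239.5008−146.3616) = 0.5212. V = [p*·55.8309 + (1−p*)·7.2904]/1.06 = 21.5969. B = V − Δ·S = -65.0825.
(1,1): S=272.1600. Δ = (V_up−V_dn)/(S_up−S_dn) = (192.3643−55.8309)/(391.9104−239.5008) = 0.8958. V = [p*·192.3643 + (1−p*)·55.8309]/1.06 = 94.0723. B = V − Δ·S = -149.7374.
(0,0): S=189.0000. Δ = (V_up−V_dn)/(S_up−S_dn) = (94.0723−21.5969)/(272.1600−166.3200) = 0.6848. V = [p*·94.0723 + (1−p*)·21.5969]/1.06 = 42.3514. B = V − Δ·S = -87.0689.
Self-financing check: at every node Δ·S+B equals the discounted successor values.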